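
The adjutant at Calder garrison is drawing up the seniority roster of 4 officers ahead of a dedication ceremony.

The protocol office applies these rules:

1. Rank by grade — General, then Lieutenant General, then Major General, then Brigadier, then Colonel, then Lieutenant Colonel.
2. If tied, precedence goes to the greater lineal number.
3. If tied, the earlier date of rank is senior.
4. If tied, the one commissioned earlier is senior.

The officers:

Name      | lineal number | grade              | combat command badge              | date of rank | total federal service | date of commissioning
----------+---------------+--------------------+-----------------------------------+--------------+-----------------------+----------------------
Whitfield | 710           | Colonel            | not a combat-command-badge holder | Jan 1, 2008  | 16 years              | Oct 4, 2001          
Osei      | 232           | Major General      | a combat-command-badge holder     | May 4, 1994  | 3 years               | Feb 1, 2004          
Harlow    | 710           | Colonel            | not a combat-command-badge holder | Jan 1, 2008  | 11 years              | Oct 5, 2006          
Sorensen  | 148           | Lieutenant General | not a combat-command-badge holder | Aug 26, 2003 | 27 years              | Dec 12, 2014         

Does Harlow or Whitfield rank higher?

Whitfield

By grade: Sorensen (Lieutenant General); then Osei (Major General); then Whitfield and Harlow (Colonel).
Whitfield and Harlow both have lineal number 710, so the next rule applies.
Whitfield and Harlow both have date of rank Jan 1, 2008, so the next rule applies.
Among Whitfield and Harlow, by date of commissioning (earlier first): Whitfield (Oct 4, 2001) before Harlow (Oct 5, 2006).
So Whitfield takes precedence.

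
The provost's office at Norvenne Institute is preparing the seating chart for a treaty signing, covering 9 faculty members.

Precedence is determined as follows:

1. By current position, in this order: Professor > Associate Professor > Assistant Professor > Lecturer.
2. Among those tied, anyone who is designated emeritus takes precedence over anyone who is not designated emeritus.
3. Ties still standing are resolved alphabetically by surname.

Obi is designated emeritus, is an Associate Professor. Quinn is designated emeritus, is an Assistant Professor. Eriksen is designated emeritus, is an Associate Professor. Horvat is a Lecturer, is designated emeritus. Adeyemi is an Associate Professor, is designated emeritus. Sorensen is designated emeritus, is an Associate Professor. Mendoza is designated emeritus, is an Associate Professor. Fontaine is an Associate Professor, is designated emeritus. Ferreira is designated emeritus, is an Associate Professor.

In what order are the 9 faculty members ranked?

Adeyemi, Eriksen, Ferreira, Fontaine, Mendoza, Obi, Sorensen, Quinn, Horvat

By current position: Adeyemi, Eriksen, Ferreira, Fontaine, Mendoza, Obi and Sorensen (Associate Professor); then Quinn (Assistant Professor); then Horvat (Lecturer).
Adeyemi, Eriksen, Ferreira, Fontaine, Mendoza, Obi and Sorensen are each designated emeritus, so the next rule applies.
Among Adeyemi, Eriksen, Ferreira, Fontaine, Mendoza, Obi and Sorensen, alphabetically by surname: Adeyemi before Eriksen before Ferreira before Fontaine before Mendoza before Obi before Sorensen.
Full order: Adeyemi, Eriksen, Ferreira, Fontaine, Mendoza, Obi, Sorensen, Quinn, Horvat.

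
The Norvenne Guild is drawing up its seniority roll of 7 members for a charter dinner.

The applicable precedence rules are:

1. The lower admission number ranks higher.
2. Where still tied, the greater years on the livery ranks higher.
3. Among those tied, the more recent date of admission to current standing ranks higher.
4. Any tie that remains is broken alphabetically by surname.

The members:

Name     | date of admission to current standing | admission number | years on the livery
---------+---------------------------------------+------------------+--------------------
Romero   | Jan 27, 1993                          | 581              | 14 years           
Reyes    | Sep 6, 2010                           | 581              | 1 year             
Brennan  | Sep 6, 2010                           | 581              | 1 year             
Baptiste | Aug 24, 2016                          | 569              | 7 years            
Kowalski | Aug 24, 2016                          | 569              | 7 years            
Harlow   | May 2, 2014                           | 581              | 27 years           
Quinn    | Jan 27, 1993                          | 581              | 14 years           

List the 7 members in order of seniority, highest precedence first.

Baptiste, Kowalski, Harlow, Quinn, Romero, Brennan, Reyes

By admission number (lower first): Baptiste and Kowalski (both 569); then Harlow, Quinn, Romero, Brennan and Reyes (each 581).
Baptiste and Kowalski both have years on the livery 7 years, so the next rule applies.
Baptiste and Kowalski both have date of admission to current standing Aug 24, 2016, so the next rule applies.
Among Baptiste and Kowalski, alphabetically by surname: Baptiste before Kowalski.
Among Harlow, Quinn, Romero, Brennan and Reyes, by years on the livery (higher first): Harlow (27 years) before Quinn and Romero (14 years) before Brennan and Reyes (1 year).
Quinn and Romero both have date of admission to current standing Jan 27, 1993, so the next rule applies.
Among Quinn and Romero, alphabetically by surname: Quinn before Romero.
Brennan and Reyes both have date of admission to current standing Sep 6, 2010, so the next rule applies.
Among Brennan and Reyes, alphabetically by surname: Brennan before Reyes.
Full order: Baptiste, Kowalski, Harlow, Quinn, Romero, Brennan, Reyes.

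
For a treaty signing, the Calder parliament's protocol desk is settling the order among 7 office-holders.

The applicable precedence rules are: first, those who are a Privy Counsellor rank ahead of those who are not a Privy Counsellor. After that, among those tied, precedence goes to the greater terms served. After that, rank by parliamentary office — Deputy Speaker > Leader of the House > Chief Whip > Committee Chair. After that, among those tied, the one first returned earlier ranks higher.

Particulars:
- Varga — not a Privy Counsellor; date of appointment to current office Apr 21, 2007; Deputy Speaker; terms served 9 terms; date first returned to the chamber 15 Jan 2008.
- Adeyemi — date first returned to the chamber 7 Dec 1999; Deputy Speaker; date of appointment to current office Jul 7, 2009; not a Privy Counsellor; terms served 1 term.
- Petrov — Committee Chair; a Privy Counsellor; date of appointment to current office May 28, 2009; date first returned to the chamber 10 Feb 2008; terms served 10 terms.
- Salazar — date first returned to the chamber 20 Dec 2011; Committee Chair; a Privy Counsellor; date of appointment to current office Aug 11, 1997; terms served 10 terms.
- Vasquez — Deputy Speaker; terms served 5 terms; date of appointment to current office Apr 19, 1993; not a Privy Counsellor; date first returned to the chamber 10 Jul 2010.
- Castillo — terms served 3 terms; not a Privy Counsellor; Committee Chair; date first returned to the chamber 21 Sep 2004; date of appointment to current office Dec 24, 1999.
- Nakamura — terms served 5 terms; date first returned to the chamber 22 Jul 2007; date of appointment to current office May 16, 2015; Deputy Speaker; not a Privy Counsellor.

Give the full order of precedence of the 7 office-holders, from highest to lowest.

Petrov, Salazar, Varga, Nakamura, Vasquez, Castillo, Adeyemi

By the first rule: Petrov and Salazar (both a Privy Counsellor); then Varga, Nakamura, Vasquez, Castillo and Adeyemi (each not a Privy Counsellor).
Petrov and Salazar both have terms served 10 terms, so the next rule applies.
Petrov and Salazar are each Committee Chair, so the next rule applies.
Among Petrov and Salazar, by date first returned to the chamber (earlier first): Petrov (10 Feb 2008) before Salazar (20 Dec 2011).
Among Varga, Nakamura, Vasquez, Castillo and Adeyemi, by terms served (higher first): Varga (9 terms) before Nakamura and Vasquez (5 terms) before Castillo (3 terms) before Adeyemi (1 term).
Nakamura and Vasquez are each Deputy Speaker, so the next rule applies.
Among Nakamura and Vasquez, by date first returned to the chamber (earlier first): Nakamura (22 Jul 2007) before Vasquez (10 Jul 2010).
Full order: Petrov, Salazar, Varga, Nakamura, Vasquez, Castillo, Adeyemi.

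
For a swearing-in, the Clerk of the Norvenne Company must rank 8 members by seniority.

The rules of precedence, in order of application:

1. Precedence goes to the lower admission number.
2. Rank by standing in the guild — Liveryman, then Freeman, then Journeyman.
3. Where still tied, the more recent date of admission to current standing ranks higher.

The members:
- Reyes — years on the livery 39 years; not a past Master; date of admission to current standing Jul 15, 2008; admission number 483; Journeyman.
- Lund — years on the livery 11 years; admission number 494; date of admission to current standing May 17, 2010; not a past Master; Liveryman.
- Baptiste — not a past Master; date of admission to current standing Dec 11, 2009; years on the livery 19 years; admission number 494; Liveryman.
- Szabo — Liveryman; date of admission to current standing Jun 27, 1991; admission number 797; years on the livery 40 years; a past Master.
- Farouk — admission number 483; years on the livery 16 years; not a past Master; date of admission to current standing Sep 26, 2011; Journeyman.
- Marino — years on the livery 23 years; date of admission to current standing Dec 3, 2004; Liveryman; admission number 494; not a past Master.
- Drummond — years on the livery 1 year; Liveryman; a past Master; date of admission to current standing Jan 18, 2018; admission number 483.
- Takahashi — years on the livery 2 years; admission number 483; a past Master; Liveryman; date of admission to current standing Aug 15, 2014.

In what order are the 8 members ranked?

Drummond, Takahashi, Farouk, Reyes, Lund, Baptiste, Marino, Szabo

By admission number (lower first): Drummond, Takahashi, Farouk and Reyes (each 483); then Lund, Baptiste and Marino (each 494); then Szabo (797).
Among Drummond, Takahashi, Farouk and Reyes, by standing in the guild: Drummond and Takahashi (Liveryman) before Farouk and Reyes (Journeyman).
Among Drummond and Takahashi, by date of admission to current standing (later first): Drummond (Jan 18, 2018) before Takahashi (Aug 15, 2014).
Among Farouk and Reyes, by date of admission to current standing (later first): Farouk (Sep 26, 2011) before Reyes (Jul 15, 2008).
Lund, Baptiste and Marino are each Liveryman, so the next rule applies.
Among Lund, Baptiste and Marino, by date of admission to current standing (later first): Lund (May 17, 2010) before Baptiste (Dec 11, 2009) before Marino (Dec 3, 2004).
Full order: Drummond, Takahashi, Farouk, Reyes, Lund, Baptiste, Marino, Szabo.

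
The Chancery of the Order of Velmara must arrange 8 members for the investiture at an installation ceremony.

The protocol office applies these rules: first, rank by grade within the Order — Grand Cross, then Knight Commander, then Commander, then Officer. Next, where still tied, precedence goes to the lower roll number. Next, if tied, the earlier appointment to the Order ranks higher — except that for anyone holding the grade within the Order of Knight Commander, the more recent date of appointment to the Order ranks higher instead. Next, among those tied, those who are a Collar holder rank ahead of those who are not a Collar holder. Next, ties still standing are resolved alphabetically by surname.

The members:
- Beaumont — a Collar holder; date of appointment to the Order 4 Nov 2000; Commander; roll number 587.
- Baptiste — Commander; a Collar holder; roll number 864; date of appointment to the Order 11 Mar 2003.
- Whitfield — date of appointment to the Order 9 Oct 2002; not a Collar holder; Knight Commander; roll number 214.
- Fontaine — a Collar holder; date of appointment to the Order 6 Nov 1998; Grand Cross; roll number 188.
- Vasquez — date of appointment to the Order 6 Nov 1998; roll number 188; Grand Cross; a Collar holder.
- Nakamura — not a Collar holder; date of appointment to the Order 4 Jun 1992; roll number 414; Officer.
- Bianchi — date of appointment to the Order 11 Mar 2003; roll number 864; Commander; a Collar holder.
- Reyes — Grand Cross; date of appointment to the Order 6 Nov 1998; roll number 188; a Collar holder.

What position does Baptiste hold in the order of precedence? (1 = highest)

6

By grade within the Order: Fontaine, Reyes and Vasquez (Grand Cross); then Whitfield (Knight Commander); then Beaumont, Baptiste and Bianchi (Commander); then Nakamura (Officer).
Fontaine, Reyes and Vasquez all have roll number 188, so the next rule applies.
Fontaine, Reyes and Vasquez all have date of appointment to the Order 6 Nov 1998, so the next rule applies.
Fontaine, Reyes and Vasquez are each a Collar holder, so the next rule applies.
Among Fontaine, Reyes and Vasquez, alphabetically by surname: Fontaine before Reyes before Vasquez.
Among Beaumont, Baptiste and Bianchi, by roll number (lower first): Beaumont (587) before Baptiste and Bianchi (864).
Baptiste and Bianchi both have date of appointment to the Order 11 Mar 2003, so the next rule applies.
Baptiste and Bianchi are each a Collar holder, so the next rule applies.
Among Baptiste and Bianchi, alphabetically by surname: Baptiste before Bianchi.
Order: Fontaine, Reyes, Vasquez, Whitfield, Beaumont, Baptiste, Bianchi, Nakamura. So position 6.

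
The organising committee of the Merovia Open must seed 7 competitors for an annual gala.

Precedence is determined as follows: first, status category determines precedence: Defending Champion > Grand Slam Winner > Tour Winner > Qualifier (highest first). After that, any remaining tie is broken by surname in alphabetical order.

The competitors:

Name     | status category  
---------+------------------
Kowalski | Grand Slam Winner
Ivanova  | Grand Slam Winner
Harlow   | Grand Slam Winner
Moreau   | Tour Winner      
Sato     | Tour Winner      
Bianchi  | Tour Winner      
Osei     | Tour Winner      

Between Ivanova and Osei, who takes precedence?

Ivanova

By status category: Harlow, Ivanova and Kowalski (Grand Slam Winner); then Bianchi, Moreau, Osei and Sato (Tour Winner).
Among Harlow, Ivanova and Kowalski, alphabetically by surname: Harlow before Ivanova before Kowalski.
Among Bianchi, Moreau, Osei and Sato, alphabetically by surname: Bianchi before Moreau before Osei before Sato.
So Ivanova takes precedence.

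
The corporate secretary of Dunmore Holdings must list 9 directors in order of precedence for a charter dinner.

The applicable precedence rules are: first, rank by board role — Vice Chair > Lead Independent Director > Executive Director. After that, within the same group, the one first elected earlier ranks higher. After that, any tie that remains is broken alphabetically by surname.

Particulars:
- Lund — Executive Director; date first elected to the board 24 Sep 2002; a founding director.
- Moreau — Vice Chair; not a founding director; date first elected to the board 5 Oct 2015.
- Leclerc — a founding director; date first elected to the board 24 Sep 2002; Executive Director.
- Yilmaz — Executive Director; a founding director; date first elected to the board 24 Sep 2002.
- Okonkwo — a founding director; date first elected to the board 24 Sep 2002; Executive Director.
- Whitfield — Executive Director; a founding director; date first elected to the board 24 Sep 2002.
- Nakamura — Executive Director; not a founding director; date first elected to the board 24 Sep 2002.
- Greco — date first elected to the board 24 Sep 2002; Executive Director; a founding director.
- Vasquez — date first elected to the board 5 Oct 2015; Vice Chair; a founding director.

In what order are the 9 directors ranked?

Moreau, Vasquez, Greco, Leclerc, Lund, Nakamura, Okonkwo, Whitfield, Yilmaz

By board role: Moreau and Vasquez (Vice Chair); then Greco, Leclerc, Lund, Nakamura, Okonkwo, Whitfield and Yilmaz (Executive Director).
Moreau and Vasquez both have date first elected to the board 5 Oct 2015, so the next rule applies.
Among Moreau and Vasquez, alphabetically by surname: Moreau before Vasquez.
Greco, Leclerc, Lund, Nakamura, Okonkwo, Whitfield and Yilmaz all have date first elected to the board 24 Sep 2002, so the next rule applies.
Among Greco, Leclerc, Lund, Nakamura, Okonkwo, Whitfield and Yilmaz, alphabetically by surname: Greco before Leclerc before Lund before Nakamura before Okonkwo before Whitfield before Yilmaz.
Full order: Moreau, Vasquez, Greco, Leclerc, Lund, Nakamura, Okonkwo, Whitfield, Yilmaz.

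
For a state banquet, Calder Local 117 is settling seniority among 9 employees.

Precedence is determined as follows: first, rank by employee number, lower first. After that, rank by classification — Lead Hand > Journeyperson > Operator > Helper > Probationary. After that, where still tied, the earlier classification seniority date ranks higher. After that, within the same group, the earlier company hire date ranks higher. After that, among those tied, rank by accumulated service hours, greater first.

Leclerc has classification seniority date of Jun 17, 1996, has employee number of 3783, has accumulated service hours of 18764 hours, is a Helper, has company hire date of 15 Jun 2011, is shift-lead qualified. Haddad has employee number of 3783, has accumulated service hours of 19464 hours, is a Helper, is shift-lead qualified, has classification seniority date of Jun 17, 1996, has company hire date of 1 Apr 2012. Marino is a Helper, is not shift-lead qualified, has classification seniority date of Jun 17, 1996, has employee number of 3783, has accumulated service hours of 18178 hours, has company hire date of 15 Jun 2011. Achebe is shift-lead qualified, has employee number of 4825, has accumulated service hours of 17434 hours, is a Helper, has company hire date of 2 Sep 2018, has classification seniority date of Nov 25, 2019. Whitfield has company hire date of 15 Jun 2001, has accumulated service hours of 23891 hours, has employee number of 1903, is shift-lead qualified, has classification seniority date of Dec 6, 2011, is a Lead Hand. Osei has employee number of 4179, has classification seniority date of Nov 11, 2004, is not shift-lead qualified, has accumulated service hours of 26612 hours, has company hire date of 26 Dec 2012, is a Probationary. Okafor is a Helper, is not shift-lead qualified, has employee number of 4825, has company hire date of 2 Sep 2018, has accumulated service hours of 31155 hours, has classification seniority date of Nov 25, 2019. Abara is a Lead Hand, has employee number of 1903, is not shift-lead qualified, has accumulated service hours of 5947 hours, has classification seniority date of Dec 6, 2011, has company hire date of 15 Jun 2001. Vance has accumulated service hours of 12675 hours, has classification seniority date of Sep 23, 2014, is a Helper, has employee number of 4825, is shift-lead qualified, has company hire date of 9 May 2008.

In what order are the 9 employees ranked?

By employee number (lower first): Whitfield and Abara (both 1903); then Leclerc, Marino and Haddad (each 3783); then Osei (4179); then Vance, Okafor and Achebe (each 4825).
Whitfield and Abara are each Lead Hand, so the next rule applies.
Whitfield and Abara both have classification seniority date Dec 6, 2011, so the next rule applies.
Whitfield and Abara both have company hire date 15 Jun 2001, so the next rule applies.
Among Whitfield and Abara, by accumulated service hours (higher first): Whitfield (23891 hours) before Abara (5947 hours).
Leclerc, Marino and Haddad are each Helper, so the next rule applies.
Leclerc, Marino and Haddad all have classification seniority date Jun 17, 1996, so the next rule applies.
Among Leclerc, Marino and Haddad, by company hire date (earlier first): Leclerc and Marino (15 Jun 2011) before Haddad (1 Apr 2012).
Among Leclerc and Marino, by accumulated service hours (higher first): Leclerc (18764 hours) before Marino (18178 hours).
Vance, Okafor and Achebe are each Helper, so the next rule applies.
Among Vance, Okafor and Achebe, by classification seniority date (earlier first): Vance (Sep 23, 2014) before Okafor and Achebe (Nov 25, 2019).
Okafor and Achebe both have company hire date 2 Sep 2018, so the next rule applies.
Among Okafor and Achebe, by accumulated service hours (higher first): Okafor (31155 hours) before Achebe (17434 hours).
Full order: Whitfield, Abara, Leclerc, Marino, Haddad, Osei, Vance, Okafor, Achebe.

Whitfield, Abara, Leclerc, Marino, Haddad, Osei, Vance, Okafor, Achebe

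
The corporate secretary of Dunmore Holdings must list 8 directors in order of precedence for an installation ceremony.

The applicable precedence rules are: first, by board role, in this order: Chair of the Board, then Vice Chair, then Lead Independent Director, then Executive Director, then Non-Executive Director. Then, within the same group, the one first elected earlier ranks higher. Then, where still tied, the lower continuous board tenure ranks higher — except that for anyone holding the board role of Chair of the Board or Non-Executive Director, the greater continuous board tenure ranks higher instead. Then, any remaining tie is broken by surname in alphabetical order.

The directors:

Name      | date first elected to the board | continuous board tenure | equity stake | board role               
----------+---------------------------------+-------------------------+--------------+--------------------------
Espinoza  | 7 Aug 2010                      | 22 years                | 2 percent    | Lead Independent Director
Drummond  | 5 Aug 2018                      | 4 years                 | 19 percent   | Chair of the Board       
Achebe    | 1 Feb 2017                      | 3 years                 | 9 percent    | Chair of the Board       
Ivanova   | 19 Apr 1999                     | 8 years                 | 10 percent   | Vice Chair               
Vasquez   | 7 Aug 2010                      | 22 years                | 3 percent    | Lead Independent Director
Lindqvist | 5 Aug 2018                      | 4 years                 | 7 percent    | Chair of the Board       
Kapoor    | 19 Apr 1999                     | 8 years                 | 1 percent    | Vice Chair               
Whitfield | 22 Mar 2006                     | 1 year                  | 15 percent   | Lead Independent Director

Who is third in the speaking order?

Lindqvist

By board role: Achebe, Drummond and Lindqvist (Chair of the Board); then Ivanova and Kapoor (Vice Chair); then Whitfield, Espinoza and Vasquez (Lead Independent Director).
Among Achebe, Drummond and Lindqvist, by date first elected to the board (earlier first): Achebe (1 Feb 2017) before Drummond and Lindqvist (5 Aug 2018).
Drummond and Lindqvist both have continuous board tenure 4 years, so the next rule applies.
Among Drummond and Lindqvist, alphabetically by surname: Drummond before Lindqvist.
Ivanova and Kapoor both have date first elected to the board 19 Apr 1999, so the next rule applies.
Ivanova and Kapoor both have continuous board tenure 8 years, so the next rule applies.
Among Ivanova and Kapoor, alphabetically by surname: Ivanova before Kapoor.
Among Whitfield, Espinoza and Vasquez, by date first elected to the board (earlier first): Whitfield (22 Mar 2006) before Espinoza and Vasquez (7 Aug 2010).
Espinoza and Vasquez both have continuous board tenure 22 years, so the next rule applies.
Among Espinoza and Vasquez, alphabetically by surname: Espinoza before Vasquez.
Order: Achebe, Drummond, Lindqvist, Ivanova, Kapoor, Whitfield, Espinoza, Vasquez.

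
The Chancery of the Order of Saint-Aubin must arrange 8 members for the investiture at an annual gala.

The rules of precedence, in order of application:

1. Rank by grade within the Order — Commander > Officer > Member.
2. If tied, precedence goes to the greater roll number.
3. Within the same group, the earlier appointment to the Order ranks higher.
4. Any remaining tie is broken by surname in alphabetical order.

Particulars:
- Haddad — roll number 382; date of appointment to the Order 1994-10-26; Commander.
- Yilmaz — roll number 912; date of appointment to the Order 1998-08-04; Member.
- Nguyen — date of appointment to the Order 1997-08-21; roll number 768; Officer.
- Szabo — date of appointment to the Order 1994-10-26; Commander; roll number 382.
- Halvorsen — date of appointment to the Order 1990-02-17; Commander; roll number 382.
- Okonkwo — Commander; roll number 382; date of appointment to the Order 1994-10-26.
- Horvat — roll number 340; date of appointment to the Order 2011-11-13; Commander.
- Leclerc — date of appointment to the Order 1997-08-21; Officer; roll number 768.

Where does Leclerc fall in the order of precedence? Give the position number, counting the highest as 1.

By grade within the Order: Halvorsen, Haddad, Okonkwo, Szabo and Horvat (Commander); then Leclerc and Nguyen (Officer); then Yilmaz (Member).
Among Halvorsen, Haddad, Okonkwo, Szabo and Horvat, by roll number (higher first): Halvorsen, Haddad, Okonkwo and Szabo (382) before Horvat (340).
Among Halvorsen, Haddad, Okonkwo and Szabo, by date of appointment to the Order (earlier first): Halvorsen (1990-02-17) before Haddad, Okonkwo and Szabo (1994-10-26).
Among Haddad, Okonkwo and Szabo, alphabetically by surname: Haddad before Okonkwo before Szabo.
Leclerc and Nguyen both have roll number 768, so the next rule applies.
Leclerc and Nguyen both have date of appointment to the Order 1997-08-21, so the next rule applies.
Among Leclerc and Nguyen, alphabetically by surname: Leclerc before Nguyen.
Order: Halvorsen, Haddad, Okonkwo, Szabo, Horvat, Leclerc, Nguyen, Yilmaz. So position 6.

6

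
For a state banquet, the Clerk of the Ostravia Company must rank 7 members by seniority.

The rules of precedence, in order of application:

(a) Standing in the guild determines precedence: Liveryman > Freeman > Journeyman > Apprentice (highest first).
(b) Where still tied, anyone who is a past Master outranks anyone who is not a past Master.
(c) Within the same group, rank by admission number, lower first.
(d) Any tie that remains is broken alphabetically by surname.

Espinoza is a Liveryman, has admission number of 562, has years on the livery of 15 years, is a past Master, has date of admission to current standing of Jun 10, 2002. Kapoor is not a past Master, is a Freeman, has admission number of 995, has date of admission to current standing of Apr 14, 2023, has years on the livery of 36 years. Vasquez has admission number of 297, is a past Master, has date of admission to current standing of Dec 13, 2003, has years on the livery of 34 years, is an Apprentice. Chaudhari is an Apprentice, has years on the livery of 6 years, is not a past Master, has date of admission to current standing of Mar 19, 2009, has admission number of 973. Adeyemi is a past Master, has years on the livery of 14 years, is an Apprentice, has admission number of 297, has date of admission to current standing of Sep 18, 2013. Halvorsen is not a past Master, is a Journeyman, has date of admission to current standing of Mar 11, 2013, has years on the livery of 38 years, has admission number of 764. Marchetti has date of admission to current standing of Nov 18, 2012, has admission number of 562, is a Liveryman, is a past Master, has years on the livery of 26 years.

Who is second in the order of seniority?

By standing in the guild: Espinoza and Marchetti (Liveryman); then Kapoor (Freeman); then Halvorsen (Journeyman); then Adeyemi, Vasquez and Chaudhari (Apprentice).
Espinoza and Marchetti are each a past Master, so the next rule applies.
Espinoza and Marchetti both have admission number 562, so the next rule applies.
Among Espinoza and Marchetti, alphabetically by surname: Espinoza before Marchetti.
Among Adeyemi, Vasquez and Chaudhari, a past Master before not a past Master: Adeyemi and Vasquez (a past Master) before Chaudhari (not a past Master).
Adeyemi and Vasquez both have admission number 297, so the next rule applies.
Among Adeyemi and Vasquez, alphabetically by surname: Adeyemi before Vasquez.
Order: Espinoza, Marchetti, Kapoor, Halvorsen, Adeyemi, Vasquez, Chaudhari.

Marchetti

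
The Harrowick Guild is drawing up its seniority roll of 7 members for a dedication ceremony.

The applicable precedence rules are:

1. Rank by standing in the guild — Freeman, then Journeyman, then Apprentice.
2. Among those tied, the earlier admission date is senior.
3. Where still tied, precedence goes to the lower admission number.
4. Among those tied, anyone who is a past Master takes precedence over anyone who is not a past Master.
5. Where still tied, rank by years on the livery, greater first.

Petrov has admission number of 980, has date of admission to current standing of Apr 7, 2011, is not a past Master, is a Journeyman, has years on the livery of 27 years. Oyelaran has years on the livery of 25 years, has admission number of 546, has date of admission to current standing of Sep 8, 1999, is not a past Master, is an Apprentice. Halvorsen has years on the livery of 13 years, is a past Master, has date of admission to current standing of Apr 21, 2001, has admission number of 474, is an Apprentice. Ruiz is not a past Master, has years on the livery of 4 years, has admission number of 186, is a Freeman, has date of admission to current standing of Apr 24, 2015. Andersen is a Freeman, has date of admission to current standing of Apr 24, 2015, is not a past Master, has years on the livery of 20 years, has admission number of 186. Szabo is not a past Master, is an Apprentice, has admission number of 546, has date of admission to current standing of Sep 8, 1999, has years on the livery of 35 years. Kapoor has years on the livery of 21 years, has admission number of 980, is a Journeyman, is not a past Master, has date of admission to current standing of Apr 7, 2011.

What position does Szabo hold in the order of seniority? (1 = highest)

5

By standing in the guild: Andersen and Ruiz (Freeman); then Petrov and Kapoor (Journeyman); then Szabo, Oyelaran and Halvorsen (Apprentice).
Andersen and Ruiz both have date of admission to current standing Apr 24, 2015, so the next rule applies.
Andersen and Ruiz both have admission number 186, so the next rule applies.
Andersen and Ruiz are each not a past Master, so the next rule applies.
Among Andersen and Ruiz, by years on the livery (higher first): Andersen (20 years) before Ruiz (4 years).
Petrov and Kapoor both have date of admission to current standing Apr 7, 2011, so the next rule applies.
Petrov and Kapoor both have admission number 980, so the next rule applies.
Petrov and Kapoor are each not a past Master, so the next rule applies.
Among Petrov and Kapoor, by years on the livery (higher first): Petrov (27 years) before Kapoor (21 years).
Among Szabo, Oyelaran and Halvorsen, by date of admission to current standing (earlier first): Szabo and Oyelaran (Sep 8, 1999) before Halvorsen (Apr 21, 2001).
Szabo and Oyelaran both have admission number 546, so the next rule applies.
Szabo and Oyelaran are each not a past Master, so the next rule applies.
Among Szabo and Oyelaran, by years on the livery (higher first): Szabo (35 years) before Oyelaran (25 years).
Order: Andersen, Ruiz, Petrov, Kapoor, Szabo, Oyelaran, Halvorsen. So position 5.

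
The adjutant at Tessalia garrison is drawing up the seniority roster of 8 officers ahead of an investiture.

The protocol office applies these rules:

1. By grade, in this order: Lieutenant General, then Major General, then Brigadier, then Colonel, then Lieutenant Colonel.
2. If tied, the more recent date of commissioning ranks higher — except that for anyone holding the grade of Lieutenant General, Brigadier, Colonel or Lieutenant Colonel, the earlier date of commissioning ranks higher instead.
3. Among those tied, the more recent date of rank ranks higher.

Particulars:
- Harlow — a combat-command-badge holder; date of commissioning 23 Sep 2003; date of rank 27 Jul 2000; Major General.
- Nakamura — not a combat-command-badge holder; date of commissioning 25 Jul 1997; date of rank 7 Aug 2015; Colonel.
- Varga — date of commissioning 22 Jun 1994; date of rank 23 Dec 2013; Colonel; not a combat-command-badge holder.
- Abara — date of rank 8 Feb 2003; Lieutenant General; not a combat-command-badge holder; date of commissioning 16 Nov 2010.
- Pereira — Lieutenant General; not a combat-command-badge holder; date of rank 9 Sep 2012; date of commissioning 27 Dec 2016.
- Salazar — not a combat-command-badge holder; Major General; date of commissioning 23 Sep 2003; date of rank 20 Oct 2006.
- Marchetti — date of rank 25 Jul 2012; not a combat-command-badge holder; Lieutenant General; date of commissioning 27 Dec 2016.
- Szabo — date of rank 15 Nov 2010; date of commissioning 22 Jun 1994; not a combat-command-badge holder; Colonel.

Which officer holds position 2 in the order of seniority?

Pereira

By grade: Abara, Pereira and Marchetti (Lieutenant General); then Salazar and Harlow (Major General); then Varga, Szabo and Nakamura (Colonel).
Among Abara, Pereira and Marchetti, by date of commissioning (earlier first) (reversed rule for this group): Abara (16 Nov 2010) before Pereira and Marchetti (27 Dec 2016).
Among Pereira and Marchetti, by date of rank (later first): Pereira (9 Sep 2012) before Marchetti (25 Jul 2012).
Salazar and Harlow both have date of commissioning 23 Sep 2003, so the next rule applies.
Among Salazar and Harlow, by date of rank (later first): Salazar (20 Oct 2006) before Harlow (27 Jul 2000).
Among Varga, Szabo and Nakamura, by date of commissioning (earlier first) (reversed rule for this group): Varga and Szabo (22 Jun 1994) before Nakamura (25 Jul 1997).
Among Varga and Szabo, by date of rank (later first): Varga (23 Dec 2013) before Szabo (15 Nov 2010).
Order: Abara, Pereira, Marchetti, Salazar, Harlow, Varga, Szabo, Nakamura.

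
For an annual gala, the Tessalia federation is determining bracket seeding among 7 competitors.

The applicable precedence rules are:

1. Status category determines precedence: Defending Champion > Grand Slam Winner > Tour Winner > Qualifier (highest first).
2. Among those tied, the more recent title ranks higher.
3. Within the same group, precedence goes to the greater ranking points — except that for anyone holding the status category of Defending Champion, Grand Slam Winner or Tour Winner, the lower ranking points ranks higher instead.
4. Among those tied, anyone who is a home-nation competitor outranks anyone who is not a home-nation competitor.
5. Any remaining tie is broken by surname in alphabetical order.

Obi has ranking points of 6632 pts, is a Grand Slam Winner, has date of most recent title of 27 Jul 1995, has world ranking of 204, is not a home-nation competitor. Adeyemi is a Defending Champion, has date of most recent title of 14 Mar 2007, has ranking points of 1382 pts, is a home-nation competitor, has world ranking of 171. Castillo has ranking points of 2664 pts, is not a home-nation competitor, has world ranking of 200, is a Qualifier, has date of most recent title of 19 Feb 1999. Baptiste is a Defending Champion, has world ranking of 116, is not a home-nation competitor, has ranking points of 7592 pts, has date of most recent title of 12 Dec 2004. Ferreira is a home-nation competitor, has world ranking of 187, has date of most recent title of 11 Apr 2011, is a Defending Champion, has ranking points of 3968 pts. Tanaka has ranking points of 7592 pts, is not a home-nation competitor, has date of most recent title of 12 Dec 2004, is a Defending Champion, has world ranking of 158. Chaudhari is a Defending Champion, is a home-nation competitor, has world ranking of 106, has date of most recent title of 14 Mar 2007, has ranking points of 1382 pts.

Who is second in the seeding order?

Adeyemi

By status category: Ferreira, Adeyemi, Chaudhari, Baptiste and Tanaka (Defending Champion); then Obi (Grand Slam Winner); then Castillo (Qualifier).
Among Ferreira, Adeyemi, Chaudhari, Baptiste and Tanaka, by date of most recent title (later first): Ferreira (11 Apr 2011) before Adeyemi and Chaudhari (14 Mar 2007) before Baptiste and Tanaka (12 Dec 2004).
Adeyemi and Chaudhari both have ranking points 1382 pts, so the next rule applies.
Adeyemi and Chaudhari are each a home-nation competitor, so the next rule applies.
Among Adeyemi and Chaudhari, alphabetically by surname: Adeyemi before Chaudhari.
Baptiste and Tanaka both have ranking points 7592 pts, so the next rule applies.
Baptiste and Tanaka are each not a home-nation competitor, so the next rule applies.
Among Baptiste and Tanaka, alphabetically by surname: Baptiste before Tanaka.
Order: Ferreira, Adeyemi, Chaudhari, Baptiste, Tanaka, Obi, Castillo.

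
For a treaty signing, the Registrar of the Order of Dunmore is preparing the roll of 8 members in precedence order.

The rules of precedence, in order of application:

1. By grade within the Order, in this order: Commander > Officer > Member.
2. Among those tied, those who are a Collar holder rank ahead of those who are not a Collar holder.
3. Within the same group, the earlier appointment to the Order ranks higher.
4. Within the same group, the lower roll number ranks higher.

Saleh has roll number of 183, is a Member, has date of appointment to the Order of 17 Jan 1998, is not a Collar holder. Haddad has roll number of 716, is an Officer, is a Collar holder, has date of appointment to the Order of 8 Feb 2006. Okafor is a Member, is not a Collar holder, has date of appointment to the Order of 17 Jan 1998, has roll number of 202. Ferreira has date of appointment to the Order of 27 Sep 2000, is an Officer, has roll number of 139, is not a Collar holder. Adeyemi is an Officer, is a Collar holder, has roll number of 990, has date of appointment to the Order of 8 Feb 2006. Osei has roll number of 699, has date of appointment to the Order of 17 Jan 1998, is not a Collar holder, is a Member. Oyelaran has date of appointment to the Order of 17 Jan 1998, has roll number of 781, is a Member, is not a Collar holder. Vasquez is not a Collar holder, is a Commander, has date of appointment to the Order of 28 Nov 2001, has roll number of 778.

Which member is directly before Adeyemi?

Haddad

By grade within the Order: Vasquez (Commander); then Haddad, Adeyemi and Ferreira (Officer); then Saleh, Okafor, Osei and Oyelaran (Member).
Among Haddad, Adeyemi and Ferreira, a Collar holder before not a Collar holder: Haddad and Adeyemi (a Collar holder) before Ferreira (not a Collar holder).
Haddad and Adeyemi both have date of appointment to the Order 8 Feb 2006, so the next rule applies.
Among Haddad and Adeyemi, by roll number (lower first): Haddad (716) before Adeyemi (990).
Saleh, Okafor, Osei and Oyelaran are each not a Collar holder, so the next rule applies.
Saleh, Okafor, Osei and Oyelaran all have date of appointment to the Order 17 Jan 1998, so the next rule applies.
Among Saleh, Okafor, Osei and Oyelaran, by roll number (lower first): Saleh (183) before Okafor (202) before Osei (699) before Oyelaran (781).
Order: Vasquez, Haddad, Adeyemi, Ferreira, Saleh, Okafor, Osei, Oyelaran.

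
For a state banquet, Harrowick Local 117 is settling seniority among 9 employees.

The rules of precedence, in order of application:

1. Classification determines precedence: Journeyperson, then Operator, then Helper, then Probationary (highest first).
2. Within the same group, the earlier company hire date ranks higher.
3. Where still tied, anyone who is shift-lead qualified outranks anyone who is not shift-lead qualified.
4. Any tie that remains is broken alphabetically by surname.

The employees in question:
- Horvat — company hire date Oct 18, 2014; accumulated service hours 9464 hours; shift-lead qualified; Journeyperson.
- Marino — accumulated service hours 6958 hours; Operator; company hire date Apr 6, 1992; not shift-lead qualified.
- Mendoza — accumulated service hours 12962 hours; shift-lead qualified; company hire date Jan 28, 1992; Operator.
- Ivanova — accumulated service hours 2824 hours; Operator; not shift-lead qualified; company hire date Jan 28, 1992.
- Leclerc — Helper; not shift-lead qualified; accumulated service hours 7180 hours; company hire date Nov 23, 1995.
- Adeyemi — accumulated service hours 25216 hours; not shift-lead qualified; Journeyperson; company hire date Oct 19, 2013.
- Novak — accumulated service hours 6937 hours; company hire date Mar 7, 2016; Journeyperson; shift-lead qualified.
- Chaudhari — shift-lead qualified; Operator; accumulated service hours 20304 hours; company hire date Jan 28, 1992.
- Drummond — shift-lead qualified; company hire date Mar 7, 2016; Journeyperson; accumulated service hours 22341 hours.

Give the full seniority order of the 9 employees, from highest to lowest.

Adeyemi, Horvat, Drummond, Novak, Chaudhari, Mendoza, Ivanova, Marino, Leclerc

By classification: Adeyemi, Horvat, Drummond and Novak (Journeyperson); then Chaudhari, Mendoza, Ivanova and Marino (Operator); then Leclerc (Helper).
Among Adeyemi, Horvat, Drummond and Novak, by company hire date (earlier first): Adeyemi (Oct 19, 2013) before Horvat (Oct 18, 2014) before Drummond and Novak (Mar 7, 2016).
Drummond and Novak are each shift-lead qualified, so the next rule applies.
Among Drummond and Novak, alphabetically by surname: Drummond before Novak.
Among Chaudhari, Mendoza, Ivanova and Marino, by company hire date (earlier first): Chaudhari, Mendoza and Ivanova (Jan 28, 1992) before Marino (Apr 6, 1992).
Among Chaudhari, Mendoza and Ivanova, shift-lead qualified before not shift-lead qualified: Chaudhari and Mendoza (shift-lead qualified) before Ivanova (not shift-lead qualified).
Among Chaudhari and Mendoza, alphabetically by surname: Chaudhari before Mendoza.
Full order: Adeyemi, Horvat, Drummond, Novak, Chaudhari, Mendoza, Ivanova, Marino, Leclerc.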